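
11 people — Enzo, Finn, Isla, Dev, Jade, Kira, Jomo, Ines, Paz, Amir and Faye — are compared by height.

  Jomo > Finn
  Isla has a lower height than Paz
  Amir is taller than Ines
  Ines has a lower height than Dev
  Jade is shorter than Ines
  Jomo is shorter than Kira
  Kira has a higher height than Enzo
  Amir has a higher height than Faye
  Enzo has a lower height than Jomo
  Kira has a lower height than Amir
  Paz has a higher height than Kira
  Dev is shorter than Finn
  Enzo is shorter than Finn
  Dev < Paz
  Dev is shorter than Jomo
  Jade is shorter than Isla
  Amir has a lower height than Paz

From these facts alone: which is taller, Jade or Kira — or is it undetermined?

Kira

Jade < Ines and Ines < Dev give Jade < Dev.
Then Dev < Finn extends the chain to Finn.
Then Finn < Jomo extends the chain to Jomo.
Then Jomo < Kira extends the chain to Kira.
So Kira is taller.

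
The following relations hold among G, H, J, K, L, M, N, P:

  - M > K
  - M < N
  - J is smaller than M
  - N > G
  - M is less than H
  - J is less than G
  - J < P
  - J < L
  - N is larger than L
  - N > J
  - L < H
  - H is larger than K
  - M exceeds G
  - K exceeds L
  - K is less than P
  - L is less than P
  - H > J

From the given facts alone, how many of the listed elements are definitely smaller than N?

5

Directly below N: J, L, G, M.
One step further: K (5 so far).
Nothing else is reachable below N; 5 in all.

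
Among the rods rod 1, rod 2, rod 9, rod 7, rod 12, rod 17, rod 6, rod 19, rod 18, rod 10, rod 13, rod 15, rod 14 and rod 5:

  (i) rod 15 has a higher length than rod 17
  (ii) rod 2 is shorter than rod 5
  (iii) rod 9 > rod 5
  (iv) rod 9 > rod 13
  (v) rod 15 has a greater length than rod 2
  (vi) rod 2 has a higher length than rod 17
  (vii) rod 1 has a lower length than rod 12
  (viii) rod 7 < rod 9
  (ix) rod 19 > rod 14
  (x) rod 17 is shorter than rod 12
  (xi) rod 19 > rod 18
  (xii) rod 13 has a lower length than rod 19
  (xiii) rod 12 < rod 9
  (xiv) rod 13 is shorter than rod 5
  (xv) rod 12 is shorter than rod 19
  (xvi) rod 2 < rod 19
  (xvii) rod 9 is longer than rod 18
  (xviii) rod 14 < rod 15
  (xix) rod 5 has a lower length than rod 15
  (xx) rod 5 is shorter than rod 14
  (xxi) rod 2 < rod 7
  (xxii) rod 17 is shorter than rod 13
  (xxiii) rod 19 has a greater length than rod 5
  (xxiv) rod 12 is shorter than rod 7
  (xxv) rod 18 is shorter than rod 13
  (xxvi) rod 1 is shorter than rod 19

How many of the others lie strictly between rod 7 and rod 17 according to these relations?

2

The relations place rod 17 below rod 7. An element lies strictly between them when it is forced above rod 17 and also forced below rod 7.
Above rod 17: {rod 2, rod 13, rod 5, rod 12, rod 14, rod 9, rod 15, rod 19}. Below rod 7: {rod 2, rod 1, rod 12}.
Intersection: {rod 2, rod 12} — 2.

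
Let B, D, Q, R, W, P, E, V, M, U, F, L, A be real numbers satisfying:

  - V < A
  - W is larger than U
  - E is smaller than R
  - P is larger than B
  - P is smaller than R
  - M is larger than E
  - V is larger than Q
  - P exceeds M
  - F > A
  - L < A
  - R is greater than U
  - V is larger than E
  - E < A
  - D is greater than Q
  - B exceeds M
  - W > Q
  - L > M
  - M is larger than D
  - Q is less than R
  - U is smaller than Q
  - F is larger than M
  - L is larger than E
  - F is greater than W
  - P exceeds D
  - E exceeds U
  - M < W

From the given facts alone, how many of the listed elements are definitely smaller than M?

Directly below M: E, D.
One step further: U, Q (4 so far).
Nothing else is reachable below M; 4 in all.

4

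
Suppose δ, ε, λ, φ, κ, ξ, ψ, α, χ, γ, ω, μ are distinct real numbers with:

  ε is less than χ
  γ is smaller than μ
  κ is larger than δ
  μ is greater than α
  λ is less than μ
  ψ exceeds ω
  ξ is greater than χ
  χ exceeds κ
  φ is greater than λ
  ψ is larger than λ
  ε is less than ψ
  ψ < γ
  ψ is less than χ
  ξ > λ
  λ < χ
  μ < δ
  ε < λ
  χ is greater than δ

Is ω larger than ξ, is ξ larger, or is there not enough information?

Link the given pairs in sequence: ω < ψ; ψ < γ; γ < μ; μ < δ; δ < κ; κ < χ; χ < ξ.
Chaining these gives ω < ψ < γ < μ < δ < κ < χ < ξ.
So ξ is larger.

ξ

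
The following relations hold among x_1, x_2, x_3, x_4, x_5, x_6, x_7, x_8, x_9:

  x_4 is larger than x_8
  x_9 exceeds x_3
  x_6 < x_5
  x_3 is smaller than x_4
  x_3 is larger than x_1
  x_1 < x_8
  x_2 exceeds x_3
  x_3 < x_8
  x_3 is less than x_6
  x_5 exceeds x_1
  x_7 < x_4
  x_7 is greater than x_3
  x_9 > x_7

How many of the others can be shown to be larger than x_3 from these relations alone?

From x_3 the given relations immediately reach x_7, x_6, x_2, x_9, x_8, x_4.
From those, x_5 — 7 in total.
No other element is forced above x_3 by the given relations, so the count is 7.

7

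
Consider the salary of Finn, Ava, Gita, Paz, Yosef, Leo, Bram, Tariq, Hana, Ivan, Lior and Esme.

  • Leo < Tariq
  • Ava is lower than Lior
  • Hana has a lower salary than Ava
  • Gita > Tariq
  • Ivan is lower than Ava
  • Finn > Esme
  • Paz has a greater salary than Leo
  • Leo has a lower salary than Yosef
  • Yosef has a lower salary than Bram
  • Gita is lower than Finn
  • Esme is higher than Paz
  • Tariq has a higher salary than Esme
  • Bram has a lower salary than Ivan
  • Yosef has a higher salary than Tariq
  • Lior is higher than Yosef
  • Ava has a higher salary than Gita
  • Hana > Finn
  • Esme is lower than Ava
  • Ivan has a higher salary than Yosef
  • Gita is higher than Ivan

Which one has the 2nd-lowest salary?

Paz

Piecing the relations together gives one ordering: Leo < Paz < Esme < Tariq < Yosef < Bram < Ivan < Gita < Finn < Hana < Ava < Lior.
Counting 2 from the smallest end gives Paz.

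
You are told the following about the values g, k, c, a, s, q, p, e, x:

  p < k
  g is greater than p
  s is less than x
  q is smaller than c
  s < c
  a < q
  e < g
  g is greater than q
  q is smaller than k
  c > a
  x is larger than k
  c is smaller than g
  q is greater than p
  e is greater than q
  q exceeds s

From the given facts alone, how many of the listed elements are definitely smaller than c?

4

Directly below c: s, a, q.
One step further: p (4 so far).
Nothing else is reachable below c; 4 in all.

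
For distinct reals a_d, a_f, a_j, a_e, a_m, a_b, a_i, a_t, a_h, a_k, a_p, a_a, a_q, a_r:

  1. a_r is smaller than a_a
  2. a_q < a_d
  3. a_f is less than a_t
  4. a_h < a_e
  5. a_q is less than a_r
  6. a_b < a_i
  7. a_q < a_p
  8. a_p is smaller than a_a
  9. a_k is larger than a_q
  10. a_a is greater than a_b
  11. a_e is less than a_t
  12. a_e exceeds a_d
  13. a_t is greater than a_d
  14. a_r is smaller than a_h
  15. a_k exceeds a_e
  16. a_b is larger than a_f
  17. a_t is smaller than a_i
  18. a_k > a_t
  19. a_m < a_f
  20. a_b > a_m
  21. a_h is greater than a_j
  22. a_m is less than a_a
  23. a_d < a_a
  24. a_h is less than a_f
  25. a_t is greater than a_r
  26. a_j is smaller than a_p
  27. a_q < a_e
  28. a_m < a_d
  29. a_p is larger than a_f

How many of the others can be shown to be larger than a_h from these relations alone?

8

From a_h the given relations immediately reach a_f, a_e.
From those, a_t, a_b, a_k, a_p — 6 in total.
From those, a_a, a_i — 8 in total.
Nothing else is reachable above a_h; 8 in all.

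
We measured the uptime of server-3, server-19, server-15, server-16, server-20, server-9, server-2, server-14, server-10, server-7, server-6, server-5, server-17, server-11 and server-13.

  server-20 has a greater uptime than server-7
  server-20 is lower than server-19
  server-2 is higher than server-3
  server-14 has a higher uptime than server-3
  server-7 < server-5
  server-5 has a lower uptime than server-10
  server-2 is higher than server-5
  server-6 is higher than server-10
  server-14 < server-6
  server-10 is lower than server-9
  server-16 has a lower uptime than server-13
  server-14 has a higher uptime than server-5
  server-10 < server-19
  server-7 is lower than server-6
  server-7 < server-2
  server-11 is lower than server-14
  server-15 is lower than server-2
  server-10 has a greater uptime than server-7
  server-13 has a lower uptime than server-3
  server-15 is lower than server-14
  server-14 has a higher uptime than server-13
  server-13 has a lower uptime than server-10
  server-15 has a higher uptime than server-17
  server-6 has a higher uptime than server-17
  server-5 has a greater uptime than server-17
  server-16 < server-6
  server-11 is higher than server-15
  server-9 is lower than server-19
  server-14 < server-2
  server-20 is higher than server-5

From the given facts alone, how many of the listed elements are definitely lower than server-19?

8

The elements the relations force below server-19 are server-16, server-13, server-17, server-7, server-5, server-10, server-9, server-20 — no chain reaches any other.
That is 8.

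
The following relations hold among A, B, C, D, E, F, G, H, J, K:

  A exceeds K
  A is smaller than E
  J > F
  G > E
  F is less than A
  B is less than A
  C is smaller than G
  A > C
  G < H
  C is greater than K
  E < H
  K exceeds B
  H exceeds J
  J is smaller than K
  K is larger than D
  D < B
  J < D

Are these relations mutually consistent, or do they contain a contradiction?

consistent

Every relation is compatible with F < J < D < B < K < C < A < E < G < H; the set is consistent.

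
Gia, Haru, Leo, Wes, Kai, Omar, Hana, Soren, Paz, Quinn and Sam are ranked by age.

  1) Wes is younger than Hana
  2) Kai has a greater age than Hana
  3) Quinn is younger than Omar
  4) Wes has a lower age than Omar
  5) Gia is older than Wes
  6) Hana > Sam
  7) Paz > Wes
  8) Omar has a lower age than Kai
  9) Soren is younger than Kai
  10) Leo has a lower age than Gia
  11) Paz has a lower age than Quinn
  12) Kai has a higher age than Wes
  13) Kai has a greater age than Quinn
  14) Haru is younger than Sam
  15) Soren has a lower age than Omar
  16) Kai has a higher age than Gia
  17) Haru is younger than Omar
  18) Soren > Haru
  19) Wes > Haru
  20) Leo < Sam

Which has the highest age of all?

Kai

Chaining downward from Kai: directly below it, Soren, Wes, Gia, Hana, Quinn, Omar; then Haru, Leo, Sam, Paz.
That covers every other element, and nothing is given above Kai, so Kai is the highest age.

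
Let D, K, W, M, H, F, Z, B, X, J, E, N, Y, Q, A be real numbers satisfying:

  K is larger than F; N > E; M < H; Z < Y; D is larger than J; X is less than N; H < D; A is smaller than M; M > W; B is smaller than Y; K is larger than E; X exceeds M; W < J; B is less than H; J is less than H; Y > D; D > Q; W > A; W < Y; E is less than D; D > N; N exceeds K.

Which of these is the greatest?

Y

Chaining downward from Y: directly below it, W, B, Z, D; then A, J, E, Q, H, N; then M, X, K; then F.
That covers every other element, and nothing is given above Y, so Y is the greatest.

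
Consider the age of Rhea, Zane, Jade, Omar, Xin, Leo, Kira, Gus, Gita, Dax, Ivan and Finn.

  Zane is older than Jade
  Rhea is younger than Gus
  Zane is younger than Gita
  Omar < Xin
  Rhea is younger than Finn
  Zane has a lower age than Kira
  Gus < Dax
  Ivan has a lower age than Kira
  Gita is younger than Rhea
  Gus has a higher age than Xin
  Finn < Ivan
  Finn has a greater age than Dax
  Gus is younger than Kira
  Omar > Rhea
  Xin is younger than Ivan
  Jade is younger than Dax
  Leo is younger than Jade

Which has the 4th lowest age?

Gita

Chaining the given pairs: Leo < Jade < Zane < Gita < Rhea < Omar < Xin < Gus < Dax < Finn < Ivan < Kira.
The 4th smallest is Gita.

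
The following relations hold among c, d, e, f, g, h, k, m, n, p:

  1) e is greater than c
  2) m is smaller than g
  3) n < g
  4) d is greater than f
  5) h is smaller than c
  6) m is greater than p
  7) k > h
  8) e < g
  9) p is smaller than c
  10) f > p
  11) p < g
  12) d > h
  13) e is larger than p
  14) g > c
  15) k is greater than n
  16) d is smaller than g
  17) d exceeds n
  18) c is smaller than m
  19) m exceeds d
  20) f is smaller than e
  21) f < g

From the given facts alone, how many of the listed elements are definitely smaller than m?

The elements the relations force below m are n, p, h, c, f, d — no chain reaches any other.
That is 6.

6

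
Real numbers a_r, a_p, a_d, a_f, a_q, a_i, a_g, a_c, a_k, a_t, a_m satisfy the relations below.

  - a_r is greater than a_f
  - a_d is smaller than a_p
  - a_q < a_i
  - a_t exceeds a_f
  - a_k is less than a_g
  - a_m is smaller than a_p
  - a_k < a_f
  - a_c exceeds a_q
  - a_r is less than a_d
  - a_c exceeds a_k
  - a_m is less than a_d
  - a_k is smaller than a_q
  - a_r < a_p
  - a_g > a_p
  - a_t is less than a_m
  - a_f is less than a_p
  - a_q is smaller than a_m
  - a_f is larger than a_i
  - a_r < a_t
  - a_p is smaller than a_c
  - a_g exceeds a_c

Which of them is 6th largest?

a_t

The consecutive relations fix a unique order: a_k < a_q < a_i < a_f < a_r < a_t < a_m < a_d < a_p < a_c < a_g.
The 6th largest is a_t.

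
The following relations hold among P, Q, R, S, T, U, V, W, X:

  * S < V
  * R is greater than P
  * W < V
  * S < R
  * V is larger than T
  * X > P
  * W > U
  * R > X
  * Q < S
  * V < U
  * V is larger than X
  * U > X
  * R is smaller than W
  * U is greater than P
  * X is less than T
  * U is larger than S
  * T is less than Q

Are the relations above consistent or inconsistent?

Chaining the given relations yields W < V < U, so W < U. But one relation states U < W. These cannot both hold.

inconsistent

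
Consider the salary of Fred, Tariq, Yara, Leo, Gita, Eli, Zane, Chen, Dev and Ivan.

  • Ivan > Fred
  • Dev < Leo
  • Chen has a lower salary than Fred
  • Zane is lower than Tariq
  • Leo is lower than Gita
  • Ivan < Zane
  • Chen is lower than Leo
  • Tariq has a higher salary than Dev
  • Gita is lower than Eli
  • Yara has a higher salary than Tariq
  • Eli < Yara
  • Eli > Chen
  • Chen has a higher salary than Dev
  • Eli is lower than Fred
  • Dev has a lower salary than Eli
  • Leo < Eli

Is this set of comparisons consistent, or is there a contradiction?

consistent

Every relation is compatible with Dev < Chen < Leo < Gita < Eli < Fred < Ivan < Zane < Tariq < Yara; the set is consistent.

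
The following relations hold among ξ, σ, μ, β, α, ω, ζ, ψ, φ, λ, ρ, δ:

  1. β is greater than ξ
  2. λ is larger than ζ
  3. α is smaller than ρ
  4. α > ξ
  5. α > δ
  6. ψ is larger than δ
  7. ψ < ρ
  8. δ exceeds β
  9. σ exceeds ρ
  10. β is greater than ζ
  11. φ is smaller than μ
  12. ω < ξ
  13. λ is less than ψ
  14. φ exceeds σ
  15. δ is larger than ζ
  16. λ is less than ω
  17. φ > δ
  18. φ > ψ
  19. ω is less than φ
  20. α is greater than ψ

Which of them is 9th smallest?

Piecing the relations together gives one ordering: ζ < λ < ω < ξ < β < δ < ψ < α < ρ < σ < φ < μ.
The 9th smallest is ρ.

ρ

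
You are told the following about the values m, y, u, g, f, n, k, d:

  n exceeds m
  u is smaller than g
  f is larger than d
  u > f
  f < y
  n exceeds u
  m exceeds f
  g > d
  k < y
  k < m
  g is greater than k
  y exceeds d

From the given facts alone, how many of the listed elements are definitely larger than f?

5

From f the given relations immediately reach y, u, m.
From those, g, n — 5 in total.
Nothing else is reachable above f; 5 in all.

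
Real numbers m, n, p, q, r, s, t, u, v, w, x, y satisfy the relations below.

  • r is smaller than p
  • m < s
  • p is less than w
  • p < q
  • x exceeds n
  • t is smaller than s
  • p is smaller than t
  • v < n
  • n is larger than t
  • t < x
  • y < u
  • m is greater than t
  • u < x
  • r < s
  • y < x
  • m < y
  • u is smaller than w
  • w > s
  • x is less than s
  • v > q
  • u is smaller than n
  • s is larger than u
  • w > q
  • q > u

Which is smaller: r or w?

r < p and p < t give r < t.
With t < m: r < p < t < m.
Then m < y extends the chain to y.
Then y < u extends the chain to u.
Then u < q extends the chain to q.
With q < v: r < p < t < m < y < u < q < v.
Then v < n extends the chain to n.
Then n < x extends the chain to x.
With x < s: r < p < t < m < y < u < q < v < n < x < s.
With s < w: r < p < t < m < y < u < q < v < n < x < s < w.
So r < w; r is the smaller of the two.

r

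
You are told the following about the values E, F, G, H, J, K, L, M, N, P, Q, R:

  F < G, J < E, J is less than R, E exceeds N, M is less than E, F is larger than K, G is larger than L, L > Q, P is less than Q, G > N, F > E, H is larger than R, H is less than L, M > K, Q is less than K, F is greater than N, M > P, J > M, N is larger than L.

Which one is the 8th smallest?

L

Piecing the relations together gives one ordering: P < Q < K < M < J < R < H < L < N < E < F < G.
Counting 8 from the smallest end gives L.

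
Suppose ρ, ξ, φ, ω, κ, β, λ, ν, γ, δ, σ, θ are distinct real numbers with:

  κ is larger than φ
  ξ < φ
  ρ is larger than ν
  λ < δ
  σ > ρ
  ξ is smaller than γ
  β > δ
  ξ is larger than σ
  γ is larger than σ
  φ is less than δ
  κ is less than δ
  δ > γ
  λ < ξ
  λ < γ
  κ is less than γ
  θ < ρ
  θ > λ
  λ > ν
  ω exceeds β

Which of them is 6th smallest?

The consecutive relations fix a unique order: ν < λ < θ < ρ < σ < ξ < φ < κ < γ < δ < β < ω.
The 6th smallest is ξ.

ξ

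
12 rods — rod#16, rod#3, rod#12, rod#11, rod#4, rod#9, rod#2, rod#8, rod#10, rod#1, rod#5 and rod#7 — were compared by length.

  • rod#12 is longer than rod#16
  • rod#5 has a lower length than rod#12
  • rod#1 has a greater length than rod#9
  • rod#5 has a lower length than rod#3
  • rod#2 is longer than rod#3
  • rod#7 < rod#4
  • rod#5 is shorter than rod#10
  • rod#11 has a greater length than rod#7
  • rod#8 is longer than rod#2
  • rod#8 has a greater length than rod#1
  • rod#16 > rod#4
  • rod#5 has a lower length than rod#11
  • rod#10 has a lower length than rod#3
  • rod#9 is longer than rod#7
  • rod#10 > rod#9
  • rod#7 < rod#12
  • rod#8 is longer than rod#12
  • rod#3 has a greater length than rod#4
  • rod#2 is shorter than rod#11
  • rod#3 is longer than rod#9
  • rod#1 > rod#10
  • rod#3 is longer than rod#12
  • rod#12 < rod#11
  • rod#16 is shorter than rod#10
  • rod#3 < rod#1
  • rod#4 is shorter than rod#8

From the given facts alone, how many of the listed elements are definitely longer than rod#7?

10

From rod#7 the given relations immediately reach rod#4, rod#9, rod#12, rod#11.
From those, rod#16, rod#10, rod#3, rod#1, rod#8 — 9 in total.
From those, rod#2 — 10 in total.
Nothing else is reachable above rod#7; 10 in all.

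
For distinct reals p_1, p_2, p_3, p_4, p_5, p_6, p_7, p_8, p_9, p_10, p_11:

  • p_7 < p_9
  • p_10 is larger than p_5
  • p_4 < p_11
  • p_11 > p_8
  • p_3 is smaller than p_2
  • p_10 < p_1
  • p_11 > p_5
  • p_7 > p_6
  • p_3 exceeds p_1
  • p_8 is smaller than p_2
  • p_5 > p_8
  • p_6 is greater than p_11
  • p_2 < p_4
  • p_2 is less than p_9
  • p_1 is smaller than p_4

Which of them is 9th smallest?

p_6

Chaining the given pairs: p_8 < p_5 < p_10 < p_1 < p_3 < p_2 < p_4 < p_11 < p_6 < p_7 < p_9.
The 9th smallest is p_6.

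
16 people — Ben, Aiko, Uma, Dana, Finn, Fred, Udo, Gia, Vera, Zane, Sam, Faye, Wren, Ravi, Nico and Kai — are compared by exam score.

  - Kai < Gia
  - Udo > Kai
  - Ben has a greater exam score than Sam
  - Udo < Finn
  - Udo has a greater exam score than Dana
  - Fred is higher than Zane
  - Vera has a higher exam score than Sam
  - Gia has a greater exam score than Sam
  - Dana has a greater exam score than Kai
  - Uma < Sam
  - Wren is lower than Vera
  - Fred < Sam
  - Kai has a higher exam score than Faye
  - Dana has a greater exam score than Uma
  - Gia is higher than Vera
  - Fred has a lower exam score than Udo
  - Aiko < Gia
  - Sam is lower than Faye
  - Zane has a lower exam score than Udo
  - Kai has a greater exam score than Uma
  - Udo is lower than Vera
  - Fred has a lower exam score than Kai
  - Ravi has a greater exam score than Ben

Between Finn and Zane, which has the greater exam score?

Finn

Zane < Fred and Fred < Sam give Zane < Sam.
Then Sam < Faye extends the chain to Faye.
With Faye < Kai: Zane < Fred < Sam < Faye < Kai.
Then Kai < Dana extends the chain to Dana.
Then Dana < Udo extends the chain to Udo.
With Udo < Finn: Zane < Fred < Sam < Faye < Kai < Dana < Udo < Finn.
So Zane < Finn; Finn is the higher of the two.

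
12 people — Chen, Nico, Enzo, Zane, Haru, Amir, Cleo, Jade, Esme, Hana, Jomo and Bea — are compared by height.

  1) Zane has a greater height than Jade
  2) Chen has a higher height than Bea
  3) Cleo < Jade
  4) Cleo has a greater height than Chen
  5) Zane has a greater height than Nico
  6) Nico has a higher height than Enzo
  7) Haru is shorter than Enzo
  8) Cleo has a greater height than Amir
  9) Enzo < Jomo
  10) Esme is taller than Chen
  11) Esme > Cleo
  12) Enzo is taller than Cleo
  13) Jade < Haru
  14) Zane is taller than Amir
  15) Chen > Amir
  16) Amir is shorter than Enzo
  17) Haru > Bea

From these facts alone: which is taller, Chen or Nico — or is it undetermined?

Chaining the given relations: Chen < Cleo < Jade < Haru < Enzo < Nico.
So Nico is taller.

Nico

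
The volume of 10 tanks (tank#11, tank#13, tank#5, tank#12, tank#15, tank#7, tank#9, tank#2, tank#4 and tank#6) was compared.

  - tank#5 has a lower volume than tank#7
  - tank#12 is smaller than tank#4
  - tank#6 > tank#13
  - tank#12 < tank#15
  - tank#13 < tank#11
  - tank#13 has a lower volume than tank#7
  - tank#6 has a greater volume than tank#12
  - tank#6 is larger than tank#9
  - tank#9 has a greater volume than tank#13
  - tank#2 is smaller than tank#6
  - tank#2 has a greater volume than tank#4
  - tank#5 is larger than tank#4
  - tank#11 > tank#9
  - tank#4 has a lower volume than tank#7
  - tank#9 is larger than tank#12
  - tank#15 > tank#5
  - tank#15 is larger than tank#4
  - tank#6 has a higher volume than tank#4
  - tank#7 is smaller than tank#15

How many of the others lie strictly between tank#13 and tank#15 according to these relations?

1

The relations place tank#13 below tank#15. An element lies strictly between them when it is forced above tank#13 and also forced below tank#15.
Above tank#13: {tank#9, tank#7, tank#11, tank#6}. Below tank#15: {tank#12, tank#4, tank#5, tank#7}.
Intersection: {tank#7} — 1.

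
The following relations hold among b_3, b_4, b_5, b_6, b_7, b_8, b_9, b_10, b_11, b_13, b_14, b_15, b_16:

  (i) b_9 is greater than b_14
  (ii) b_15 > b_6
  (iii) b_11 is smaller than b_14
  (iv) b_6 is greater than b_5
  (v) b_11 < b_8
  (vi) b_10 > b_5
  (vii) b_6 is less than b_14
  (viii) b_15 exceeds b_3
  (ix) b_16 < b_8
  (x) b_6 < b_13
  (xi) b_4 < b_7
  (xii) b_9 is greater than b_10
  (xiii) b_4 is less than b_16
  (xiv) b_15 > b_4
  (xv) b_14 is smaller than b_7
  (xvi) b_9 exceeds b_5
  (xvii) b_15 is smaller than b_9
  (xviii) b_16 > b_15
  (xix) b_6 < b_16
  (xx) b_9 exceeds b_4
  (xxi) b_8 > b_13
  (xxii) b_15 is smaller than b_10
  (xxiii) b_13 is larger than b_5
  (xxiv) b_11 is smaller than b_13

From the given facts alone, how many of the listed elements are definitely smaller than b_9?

8

The elements the relations force below b_9 are b_5, b_11, b_4, b_6, b_3, b_15, b_14, b_10 — no chain reaches any other.
That is 8.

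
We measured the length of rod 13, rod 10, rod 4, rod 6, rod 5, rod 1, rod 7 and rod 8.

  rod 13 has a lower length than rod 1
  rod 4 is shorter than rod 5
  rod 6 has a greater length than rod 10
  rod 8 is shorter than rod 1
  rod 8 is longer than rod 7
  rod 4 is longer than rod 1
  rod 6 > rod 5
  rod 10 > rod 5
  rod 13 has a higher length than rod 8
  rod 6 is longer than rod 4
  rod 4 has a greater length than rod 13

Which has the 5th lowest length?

The consecutive relations fix a unique order: rod 7 < rod 8 < rod 13 < rod 1 < rod 4 < rod 5 < rod 10 < rod 6.
Counting 5 from the smallest end gives rod 4.

rod 4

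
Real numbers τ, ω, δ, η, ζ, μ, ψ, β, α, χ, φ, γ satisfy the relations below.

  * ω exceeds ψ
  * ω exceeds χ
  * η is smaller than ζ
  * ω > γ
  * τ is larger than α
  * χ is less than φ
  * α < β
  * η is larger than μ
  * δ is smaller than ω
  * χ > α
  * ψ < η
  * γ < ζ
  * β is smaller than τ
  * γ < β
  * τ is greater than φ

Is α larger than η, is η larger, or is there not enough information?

Following every chain through α: above α we get β, χ, ω, φ, τ.
η is not reached, and no chain runs the other way from η to α.
So the given relations leave the order of α and η undetermined.

undetermined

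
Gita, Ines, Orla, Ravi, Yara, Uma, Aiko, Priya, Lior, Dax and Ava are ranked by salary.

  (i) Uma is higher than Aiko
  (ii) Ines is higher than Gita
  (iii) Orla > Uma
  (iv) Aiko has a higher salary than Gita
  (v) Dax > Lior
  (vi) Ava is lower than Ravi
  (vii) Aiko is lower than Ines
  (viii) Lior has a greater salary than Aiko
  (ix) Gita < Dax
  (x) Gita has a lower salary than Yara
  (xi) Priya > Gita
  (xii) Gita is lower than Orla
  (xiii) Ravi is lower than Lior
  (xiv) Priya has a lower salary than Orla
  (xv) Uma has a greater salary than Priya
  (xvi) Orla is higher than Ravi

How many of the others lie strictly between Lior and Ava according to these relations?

Chaining upward from Ava reaches: Ravi, Orla, Dax.
Chaining downward from Lior reaches: Gita, Aiko, Ravi.
Strictly between Ava and Lior are those in both lists: Ravi — 1 element.

1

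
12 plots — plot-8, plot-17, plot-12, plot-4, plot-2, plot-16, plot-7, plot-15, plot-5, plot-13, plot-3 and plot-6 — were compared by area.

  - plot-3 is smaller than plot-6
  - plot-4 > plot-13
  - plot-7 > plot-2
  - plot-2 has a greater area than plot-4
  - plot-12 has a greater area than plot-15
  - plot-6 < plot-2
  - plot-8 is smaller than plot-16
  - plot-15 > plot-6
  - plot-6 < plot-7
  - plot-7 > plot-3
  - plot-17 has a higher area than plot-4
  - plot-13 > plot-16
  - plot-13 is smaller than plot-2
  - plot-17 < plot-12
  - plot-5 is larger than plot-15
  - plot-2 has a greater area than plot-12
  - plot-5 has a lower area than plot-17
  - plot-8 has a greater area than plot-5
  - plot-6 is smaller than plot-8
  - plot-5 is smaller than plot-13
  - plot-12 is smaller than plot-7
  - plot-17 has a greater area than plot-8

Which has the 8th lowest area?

plot-4

The consecutive relations fix a unique order: plot-3 < plot-6 < plot-15 < plot-5 < plot-8 < plot-16 < plot-13 < plot-4 < plot-17 < plot-12 < plot-2 < plot-7.
Counting 8 from the smallest end gives plot-4.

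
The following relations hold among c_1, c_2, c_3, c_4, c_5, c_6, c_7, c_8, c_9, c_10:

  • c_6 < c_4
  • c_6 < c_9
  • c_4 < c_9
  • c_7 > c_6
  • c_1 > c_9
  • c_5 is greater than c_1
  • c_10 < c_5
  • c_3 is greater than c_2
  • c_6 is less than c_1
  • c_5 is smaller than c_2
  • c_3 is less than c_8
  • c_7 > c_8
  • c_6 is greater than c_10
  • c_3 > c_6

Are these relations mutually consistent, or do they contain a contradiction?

consistent

The single ordering c_10 < c_6 < c_4 < c_9 < c_1 < c_5 < c_2 < c_3 < c_8 < c_7 satisfies every listed relation, so no contradiction arises.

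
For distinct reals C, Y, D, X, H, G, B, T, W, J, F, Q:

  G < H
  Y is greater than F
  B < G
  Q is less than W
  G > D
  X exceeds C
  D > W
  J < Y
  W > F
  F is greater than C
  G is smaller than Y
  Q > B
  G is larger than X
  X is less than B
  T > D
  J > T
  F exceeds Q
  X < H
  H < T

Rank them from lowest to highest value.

The consecutive links are each given: C < X; X < B; B < Q; Q < F; F < W; W < D; D < G; G < H; H < T; T < J; J < Y.

C < X < B < Q < F < W < D < G < H < T < J < Y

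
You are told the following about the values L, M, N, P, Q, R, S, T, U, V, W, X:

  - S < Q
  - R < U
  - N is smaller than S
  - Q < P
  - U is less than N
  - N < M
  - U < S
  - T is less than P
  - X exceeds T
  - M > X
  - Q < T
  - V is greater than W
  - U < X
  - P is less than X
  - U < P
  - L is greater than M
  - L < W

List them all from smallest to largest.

Nothing is placed below R, so it is least; from there R < U; U < N; N < S; S < Q; Q < T; T < P; P < X; X < M; M < L; L < W; W < V, each given directly.

R < U < N < S < Q < T < P < X < M < L < W < V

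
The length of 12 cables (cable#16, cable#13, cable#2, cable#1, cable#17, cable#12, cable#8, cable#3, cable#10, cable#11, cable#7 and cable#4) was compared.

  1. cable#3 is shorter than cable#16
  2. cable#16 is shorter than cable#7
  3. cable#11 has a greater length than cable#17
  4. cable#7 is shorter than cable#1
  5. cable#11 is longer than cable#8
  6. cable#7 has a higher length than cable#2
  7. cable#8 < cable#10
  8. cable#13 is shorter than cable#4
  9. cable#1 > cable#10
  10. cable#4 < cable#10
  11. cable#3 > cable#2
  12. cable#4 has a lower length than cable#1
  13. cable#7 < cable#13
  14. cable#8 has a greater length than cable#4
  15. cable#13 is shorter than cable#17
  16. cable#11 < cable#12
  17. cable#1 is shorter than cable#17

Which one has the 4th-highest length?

The consecutive relations fix a unique order: cable#2 < cable#3 < cable#16 < cable#7 < cable#13 < cable#4 < cable#8 < cable#10 < cable#1 < cable#17 < cable#11 < cable#12.
The 4th largest is cable#1.

cable#1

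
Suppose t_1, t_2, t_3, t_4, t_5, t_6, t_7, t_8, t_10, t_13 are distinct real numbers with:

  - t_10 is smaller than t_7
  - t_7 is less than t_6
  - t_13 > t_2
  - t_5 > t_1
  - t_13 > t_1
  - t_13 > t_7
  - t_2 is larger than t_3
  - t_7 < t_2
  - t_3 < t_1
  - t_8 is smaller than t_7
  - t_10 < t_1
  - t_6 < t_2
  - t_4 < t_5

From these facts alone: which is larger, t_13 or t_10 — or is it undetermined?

t_13

t_10 < t_7 < t_6 < t_2 < t_13, by transitivity through t_7, t_6, t_2.
So t_13 is larger.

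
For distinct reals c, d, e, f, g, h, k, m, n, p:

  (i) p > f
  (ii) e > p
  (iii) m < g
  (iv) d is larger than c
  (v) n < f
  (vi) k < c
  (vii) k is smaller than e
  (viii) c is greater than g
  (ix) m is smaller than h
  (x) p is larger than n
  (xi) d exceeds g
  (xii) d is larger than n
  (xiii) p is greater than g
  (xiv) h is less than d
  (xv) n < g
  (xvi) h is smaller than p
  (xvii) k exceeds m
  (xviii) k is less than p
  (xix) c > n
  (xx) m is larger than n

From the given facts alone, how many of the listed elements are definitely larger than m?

Directly above m: g, k, h.
One step further: p, c, e, d (7 so far).
Nothing else is reachable above m; 7 in all.

7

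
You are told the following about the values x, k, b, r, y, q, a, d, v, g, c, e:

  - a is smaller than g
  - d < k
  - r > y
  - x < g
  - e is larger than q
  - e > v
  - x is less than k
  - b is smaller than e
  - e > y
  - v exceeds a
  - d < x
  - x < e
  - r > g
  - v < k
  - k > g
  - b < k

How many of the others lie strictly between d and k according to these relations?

2

Chaining upward from d reaches: x, g, e, r.
Chaining downward from k reaches: a, x, v, b, g.
Strictly between d and k are those in both lists: x, g — 2 elements.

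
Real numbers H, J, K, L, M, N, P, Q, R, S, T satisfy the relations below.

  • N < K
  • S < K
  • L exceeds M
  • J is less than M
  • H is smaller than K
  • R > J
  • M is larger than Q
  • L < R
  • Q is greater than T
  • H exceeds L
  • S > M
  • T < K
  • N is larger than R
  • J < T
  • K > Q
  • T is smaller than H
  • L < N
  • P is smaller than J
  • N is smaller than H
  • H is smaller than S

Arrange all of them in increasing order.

The consecutive links are each given: P < J; J < T; T < Q; Q < M; M < L; L < R; R < N; N < H; H < S; S < K.

P < J < T < Q < M < L < R < N < H < S < K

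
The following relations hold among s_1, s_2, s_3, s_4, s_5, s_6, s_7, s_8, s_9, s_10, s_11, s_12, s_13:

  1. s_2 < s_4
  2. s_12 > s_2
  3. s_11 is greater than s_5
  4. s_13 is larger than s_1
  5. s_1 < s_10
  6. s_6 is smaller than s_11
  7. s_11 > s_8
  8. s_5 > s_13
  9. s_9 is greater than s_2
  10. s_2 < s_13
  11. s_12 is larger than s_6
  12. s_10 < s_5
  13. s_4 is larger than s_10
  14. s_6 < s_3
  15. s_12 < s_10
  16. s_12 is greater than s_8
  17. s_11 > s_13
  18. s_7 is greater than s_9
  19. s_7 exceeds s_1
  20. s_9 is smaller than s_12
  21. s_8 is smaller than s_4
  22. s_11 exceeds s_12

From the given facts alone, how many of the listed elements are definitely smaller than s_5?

Directly below s_5: s_10, s_13.
One step further: s_2, s_1, s_12 (5 so far).
One step further: s_8, s_9, s_6 (8 so far).
No other element is forced below s_5 by the given relations, so the count is 8.

8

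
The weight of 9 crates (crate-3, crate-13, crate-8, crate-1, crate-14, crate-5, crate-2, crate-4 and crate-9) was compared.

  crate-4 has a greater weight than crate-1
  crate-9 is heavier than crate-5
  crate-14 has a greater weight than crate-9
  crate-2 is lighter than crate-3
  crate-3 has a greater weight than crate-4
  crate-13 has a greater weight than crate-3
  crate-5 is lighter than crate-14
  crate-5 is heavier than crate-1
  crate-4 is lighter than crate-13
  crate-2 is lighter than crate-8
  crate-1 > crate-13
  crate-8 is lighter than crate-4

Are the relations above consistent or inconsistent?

inconsistent

We have crate-1 < crate-4 stated directly, yet also crate-4 < crate-3 < crate-13 < crate-1 by chaining the others — so crate-4 < crate-1. Contradiction.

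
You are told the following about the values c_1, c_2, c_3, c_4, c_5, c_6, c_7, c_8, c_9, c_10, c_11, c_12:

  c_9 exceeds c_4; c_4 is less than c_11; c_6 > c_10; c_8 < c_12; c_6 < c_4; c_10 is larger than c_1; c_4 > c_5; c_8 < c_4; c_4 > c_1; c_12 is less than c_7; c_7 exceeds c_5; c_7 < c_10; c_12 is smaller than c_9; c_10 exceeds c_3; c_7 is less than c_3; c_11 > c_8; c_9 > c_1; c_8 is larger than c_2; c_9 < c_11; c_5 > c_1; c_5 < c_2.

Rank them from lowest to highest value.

Each adjacent pair is fixed by a given relation: c_1 < c_5; c_5 < c_2; c_2 < c_8; c_8 < c_12; c_12 < c_7; c_7 < c_3; c_3 < c_10; c_10 < c_6; c_6 < c_4; c_4 < c_9; c_9 < c_11. Chaining them end to end gives the full order.

c_1 < c_5 < c_2 < c_8 < c_12 < c_7 < c_3 < c_10 < c_6 < c_4 < c_9 < c_11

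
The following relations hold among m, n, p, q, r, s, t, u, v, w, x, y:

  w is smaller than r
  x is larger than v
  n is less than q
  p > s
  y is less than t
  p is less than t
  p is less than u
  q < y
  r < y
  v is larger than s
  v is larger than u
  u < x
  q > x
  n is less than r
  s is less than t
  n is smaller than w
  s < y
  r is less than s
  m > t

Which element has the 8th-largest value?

Piecing the relations together gives one ordering: n < w < r < s < p < u < v < x < q < y < t < m.
Counting 8 from the largest end gives p.

p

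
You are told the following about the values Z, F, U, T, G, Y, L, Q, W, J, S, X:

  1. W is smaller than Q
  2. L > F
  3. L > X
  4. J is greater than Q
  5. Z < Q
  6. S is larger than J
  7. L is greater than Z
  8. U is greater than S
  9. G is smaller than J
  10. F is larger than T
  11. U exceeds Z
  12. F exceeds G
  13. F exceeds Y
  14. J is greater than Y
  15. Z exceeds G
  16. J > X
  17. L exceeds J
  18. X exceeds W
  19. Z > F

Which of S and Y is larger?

S

Y < F and F < Z give Y < Z.
Then Z < Q extends the chain to Q.
With Q < J: Y < F < Z < Q < J.
Then J < S extends the chain to S.
So Y < S; S is the larger of the two.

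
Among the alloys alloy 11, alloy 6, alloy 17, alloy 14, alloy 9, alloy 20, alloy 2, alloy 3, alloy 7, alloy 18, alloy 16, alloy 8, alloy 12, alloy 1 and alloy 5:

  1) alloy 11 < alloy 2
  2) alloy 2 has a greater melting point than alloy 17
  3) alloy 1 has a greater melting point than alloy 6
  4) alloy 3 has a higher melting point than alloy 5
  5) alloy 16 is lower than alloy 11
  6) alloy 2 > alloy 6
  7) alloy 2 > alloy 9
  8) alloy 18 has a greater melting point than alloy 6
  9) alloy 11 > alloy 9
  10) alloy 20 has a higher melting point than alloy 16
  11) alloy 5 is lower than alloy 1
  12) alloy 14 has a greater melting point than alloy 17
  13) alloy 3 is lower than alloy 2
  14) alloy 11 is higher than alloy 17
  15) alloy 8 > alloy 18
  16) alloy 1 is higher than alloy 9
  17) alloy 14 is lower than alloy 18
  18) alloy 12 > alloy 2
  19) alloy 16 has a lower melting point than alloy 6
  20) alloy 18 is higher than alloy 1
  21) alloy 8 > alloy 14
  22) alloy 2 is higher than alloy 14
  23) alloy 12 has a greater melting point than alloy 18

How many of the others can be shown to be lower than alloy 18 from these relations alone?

Directly below alloy 18: alloy 6, alloy 1, alloy 14.
One step further: alloy 16, alloy 9, alloy 5, alloy 17 (7 so far).
No other element is forced below alloy 18 by the given relations, so the count is 7.

7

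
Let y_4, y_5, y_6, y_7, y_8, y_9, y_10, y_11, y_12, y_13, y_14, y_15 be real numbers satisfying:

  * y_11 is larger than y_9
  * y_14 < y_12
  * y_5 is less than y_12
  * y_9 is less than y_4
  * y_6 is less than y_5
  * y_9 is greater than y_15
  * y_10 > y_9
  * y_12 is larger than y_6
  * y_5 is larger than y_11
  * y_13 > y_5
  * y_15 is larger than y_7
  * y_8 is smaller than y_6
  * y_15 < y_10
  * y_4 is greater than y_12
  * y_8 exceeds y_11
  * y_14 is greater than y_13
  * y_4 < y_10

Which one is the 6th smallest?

y_6

The consecutive relations fix a unique order: y_7 < y_15 < y_9 < y_11 < y_8 < y_6 < y_5 < y_13 < y_14 < y_12 < y_4 < y_10.
The 6th smallest is y_6.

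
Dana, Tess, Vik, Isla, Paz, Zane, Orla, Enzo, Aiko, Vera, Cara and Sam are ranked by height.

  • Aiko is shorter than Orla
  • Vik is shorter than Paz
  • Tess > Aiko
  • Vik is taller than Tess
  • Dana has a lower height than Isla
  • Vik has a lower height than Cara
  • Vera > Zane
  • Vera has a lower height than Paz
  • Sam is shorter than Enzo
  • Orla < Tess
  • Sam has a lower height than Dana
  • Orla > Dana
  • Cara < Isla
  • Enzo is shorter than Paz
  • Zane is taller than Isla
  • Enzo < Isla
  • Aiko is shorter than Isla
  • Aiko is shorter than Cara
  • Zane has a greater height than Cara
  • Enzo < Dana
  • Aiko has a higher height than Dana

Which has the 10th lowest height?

Zane

Piecing the relations together gives one ordering: Sam < Enzo < Dana < Aiko < Orla < Tess < Vik < Cara < Isla < Zane < Vera < Paz.
The 10th smallest is Zane.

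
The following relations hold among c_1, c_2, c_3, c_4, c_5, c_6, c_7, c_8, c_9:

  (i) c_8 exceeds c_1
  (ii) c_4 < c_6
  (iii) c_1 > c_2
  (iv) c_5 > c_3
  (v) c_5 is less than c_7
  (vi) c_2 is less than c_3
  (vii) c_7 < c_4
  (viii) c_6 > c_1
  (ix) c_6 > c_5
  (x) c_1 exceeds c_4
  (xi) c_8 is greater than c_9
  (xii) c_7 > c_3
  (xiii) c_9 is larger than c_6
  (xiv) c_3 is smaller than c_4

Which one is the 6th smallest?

c_1

The consecutive relations fix a unique order: c_2 < c_3 < c_5 < c_7 < c_4 < c_1 < c_6 < c_9 < c_8.
The 6th smallest is c_1.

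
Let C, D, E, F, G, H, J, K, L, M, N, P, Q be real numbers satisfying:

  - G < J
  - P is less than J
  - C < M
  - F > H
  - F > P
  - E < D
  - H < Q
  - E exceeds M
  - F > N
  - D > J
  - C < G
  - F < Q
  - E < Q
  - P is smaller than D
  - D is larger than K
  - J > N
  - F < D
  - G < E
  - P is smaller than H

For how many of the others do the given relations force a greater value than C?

From C the given relations immediately reach M, G.
From those, E, J — 4 in total.
From those, D, Q — 6 in total.
Nothing else is reachable above C; 6 in all.

6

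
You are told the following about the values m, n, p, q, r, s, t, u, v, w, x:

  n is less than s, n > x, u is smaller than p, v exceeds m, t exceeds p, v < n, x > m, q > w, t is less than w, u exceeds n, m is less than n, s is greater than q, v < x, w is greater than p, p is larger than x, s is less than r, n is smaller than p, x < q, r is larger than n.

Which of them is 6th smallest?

p

Piecing the relations together gives one ordering: m < v < x < n < u < p < t < w < q < s < r.
Counting 6 from the smallest end gives p.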